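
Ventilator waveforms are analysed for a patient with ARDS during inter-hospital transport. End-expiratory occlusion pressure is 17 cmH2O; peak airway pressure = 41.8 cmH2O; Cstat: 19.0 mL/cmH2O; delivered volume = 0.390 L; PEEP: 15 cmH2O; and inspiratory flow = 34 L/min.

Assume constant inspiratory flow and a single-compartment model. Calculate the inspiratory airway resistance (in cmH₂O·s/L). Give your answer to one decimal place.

Flow: 34 L/min ÷ 60 = 0.5667 L/s.
Total PEEP = 17 cmH2O (set 15 + intrinsic 2); this is the baseline alveolar pressure.
Equation of motion (constant flow): PIP = Vt/C + R·V̇ + PEEP.
R·V̇ = PIP − Vt/C − PEEP = 41.8 − 390/19.0 − 17 = 41.8 − 20.526 − 17 = 4.274 cmH2O.
R = 4.274 / 0.5667 = 7.542 cmH2O·s/L.

7.5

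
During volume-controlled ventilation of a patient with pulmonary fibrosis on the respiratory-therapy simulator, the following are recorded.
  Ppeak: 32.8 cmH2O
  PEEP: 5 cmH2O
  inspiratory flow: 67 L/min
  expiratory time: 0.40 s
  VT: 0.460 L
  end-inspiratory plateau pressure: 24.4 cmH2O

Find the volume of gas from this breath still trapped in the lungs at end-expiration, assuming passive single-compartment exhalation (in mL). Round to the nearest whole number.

49

Flow: 67 L/min ÷ 60 = 1.1167 L/s.
R = (PIP − Pplat)/V̇ = (32.8 − 24.4) / 1.1167 = 8.4/1.1167 = 7.522 cmH2O·s/L.
C = Vt/(Pplat − PEEP) = 460.0 / (24.4 − 5) = 460.0/19.4 = 23.711 mL/cmH2O.
τ = R × C = 7.522 × 0.02371 L/cmH2O = 0.1783 s.
Fraction remaining = e^(−Te/τ) = e^(−0.40/0.1783) = 0.1061.
Trapped volume = 460.0 × 0.1061 = 48.806 mL.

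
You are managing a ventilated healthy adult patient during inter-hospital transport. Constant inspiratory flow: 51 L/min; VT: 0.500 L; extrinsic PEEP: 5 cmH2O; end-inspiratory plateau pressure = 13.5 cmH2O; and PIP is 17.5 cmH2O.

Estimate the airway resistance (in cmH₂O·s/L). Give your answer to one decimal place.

Flow: 51 L/min ÷ 60 = 0.85 L/s.
Raw = (PIP − Pplat) / flow = (17.5 − 13.5) / 0.85 = 4.0 / 0.85 = 4.706 cmH2O·s/L.

4.7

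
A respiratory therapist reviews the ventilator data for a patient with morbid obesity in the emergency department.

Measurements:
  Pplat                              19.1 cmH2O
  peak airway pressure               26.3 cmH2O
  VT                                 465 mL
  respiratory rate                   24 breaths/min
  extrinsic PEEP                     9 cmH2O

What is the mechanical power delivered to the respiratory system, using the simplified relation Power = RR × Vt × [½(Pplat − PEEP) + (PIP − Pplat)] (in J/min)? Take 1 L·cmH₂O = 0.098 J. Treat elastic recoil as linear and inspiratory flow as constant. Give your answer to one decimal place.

13.4

Per-breath work = Vt × [½(Pplat−PEEP) + (PIP−Pplat)] = 0.465 × [0.5×10.1 + 7.2] = 0.465 × 12.25 = 5.696 L·cmH2O.
Power = 24 × 5.696 = 136.7 L·cmH2O/min.
× 0.098 J/(L·cmH2O) → 13.397 J/min.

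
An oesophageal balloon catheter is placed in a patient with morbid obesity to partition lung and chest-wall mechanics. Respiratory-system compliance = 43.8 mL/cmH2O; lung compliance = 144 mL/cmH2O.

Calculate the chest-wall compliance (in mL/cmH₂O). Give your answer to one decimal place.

1/Ccw = 1/Crs − 1/CL.
1/Ccw = 1/43.8 − 1/144 = 0.01589.
Ccw = 62.933 mL/cmH2O.

62.9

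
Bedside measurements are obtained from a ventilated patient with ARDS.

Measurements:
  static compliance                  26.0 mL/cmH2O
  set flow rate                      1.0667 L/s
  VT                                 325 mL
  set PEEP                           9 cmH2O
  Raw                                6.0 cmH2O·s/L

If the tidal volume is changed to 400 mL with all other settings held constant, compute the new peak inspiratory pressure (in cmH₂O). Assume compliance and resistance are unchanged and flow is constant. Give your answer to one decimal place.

30.8

PIP = Vt/C + R·V̇ + PEEP (constant-flow equation of motion).
Only the elastic term changes: ΔPIP = ΔVt / C = (400 − 325) / 26.0 = 2.885 cmH2O.
Original PIP = 325/26.0 + 6.0×1.0667 + 9 = 27.9 cmH2O; new PIP = 27.9 + (2.885) = 30.785 cmH2O.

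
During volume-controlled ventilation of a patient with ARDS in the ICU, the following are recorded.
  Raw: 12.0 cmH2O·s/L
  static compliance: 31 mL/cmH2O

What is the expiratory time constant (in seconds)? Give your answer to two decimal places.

0.37

τ = R × C = 12.0 × 31 mL/cmH2O = 12.0 × 0.031 L/cmH2O = 0.372 s.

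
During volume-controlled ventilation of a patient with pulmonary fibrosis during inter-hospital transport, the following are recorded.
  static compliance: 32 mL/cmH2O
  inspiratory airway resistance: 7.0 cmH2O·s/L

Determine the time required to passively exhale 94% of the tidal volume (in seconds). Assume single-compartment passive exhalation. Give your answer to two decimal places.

τ = R × C = 7.0 × 32 mL/cmH2O = 7.0 × 0.032 L/cmH2O = 0.224 s.
Exhaled fraction f = 1 − e^(−t/τ) → t = −τ·ln(1 − f) = −0.224·ln(0.06) = 0.6302 s.

0.63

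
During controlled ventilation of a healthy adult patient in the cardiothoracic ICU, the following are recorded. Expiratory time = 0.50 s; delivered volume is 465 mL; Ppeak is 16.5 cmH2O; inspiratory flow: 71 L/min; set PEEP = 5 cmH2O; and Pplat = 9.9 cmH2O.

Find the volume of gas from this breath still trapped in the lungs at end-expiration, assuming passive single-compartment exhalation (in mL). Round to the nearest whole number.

181

Flow: 71 L/min ÷ 60 = 1.1833 L/s.
R = (PIP − Pplat)/V̇ = (16.5 − 9.9) / 1.1833 = 6.6/1.1833 = 5.578 cmH2O·s/L.
C = Vt/(Pplat − PEEP) = 465.0 / (9.9 − 5) = 465.0/4.9 = 94.898 mL/cmH2O.
τ = R × C = 5.578 × 0.0949 L/cmH2O = 0.5294 s.
Fraction remaining = e^(−Te/τ) = e^(−0.50/0.5294) = 0.3889.
Trapped volume = 465.0 × 0.3889 = 180.84 mL.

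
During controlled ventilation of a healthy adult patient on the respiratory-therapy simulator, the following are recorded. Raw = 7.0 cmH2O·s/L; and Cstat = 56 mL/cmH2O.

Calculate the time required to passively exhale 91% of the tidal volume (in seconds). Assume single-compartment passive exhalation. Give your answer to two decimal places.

0.94

τ = R × C = 7.0 × 56 mL/cmH2O = 7.0 × 0.056 L/cmH2O = 0.392 s.
Exhaled fraction f = 1 − e^(−t/τ) → t = −τ·ln(1 − f) = −0.392·ln(0.09) = 0.9439 s.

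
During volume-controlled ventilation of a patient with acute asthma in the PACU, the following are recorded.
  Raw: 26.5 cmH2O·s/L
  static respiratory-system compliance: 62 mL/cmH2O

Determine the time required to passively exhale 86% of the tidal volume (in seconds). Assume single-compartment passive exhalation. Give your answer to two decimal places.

τ = R × C = 26.5 × 62 mL/cmH2O = 26.5 × 0.062 L/cmH2O = 1.643 s.
Exhaled fraction f = 1 − e^(−t/τ) → t = −τ·ln(1 − f) = −1.643·ln(0.14) = 3.23 s.

3.23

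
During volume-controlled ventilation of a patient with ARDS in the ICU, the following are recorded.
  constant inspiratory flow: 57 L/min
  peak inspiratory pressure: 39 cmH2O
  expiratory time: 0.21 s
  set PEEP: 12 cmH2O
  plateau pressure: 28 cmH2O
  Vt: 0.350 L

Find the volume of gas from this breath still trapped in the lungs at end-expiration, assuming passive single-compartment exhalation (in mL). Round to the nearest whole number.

153

Flow: 57 L/min ÷ 60 = 0.95 L/s.
R = (PIP − Pplat)/V̇ = (39 − 28) / 0.95 = 11.0/0.95 = 11.579 cmH2O·s/L.
C = Vt/(Pplat − PEEP) = 350.0 / (28 − 12) = 350.0/16.0 = 21.875 mL/cmH2O.
τ = R × C = 11.579 × 0.02188 L/cmH2O = 0.2533 s.
Fraction remaining = e^(−Te/τ) = e^(−0.21/0.2533) = 0.4365.
Trapped volume = 350.0 × 0.4365 = 152.78 mL.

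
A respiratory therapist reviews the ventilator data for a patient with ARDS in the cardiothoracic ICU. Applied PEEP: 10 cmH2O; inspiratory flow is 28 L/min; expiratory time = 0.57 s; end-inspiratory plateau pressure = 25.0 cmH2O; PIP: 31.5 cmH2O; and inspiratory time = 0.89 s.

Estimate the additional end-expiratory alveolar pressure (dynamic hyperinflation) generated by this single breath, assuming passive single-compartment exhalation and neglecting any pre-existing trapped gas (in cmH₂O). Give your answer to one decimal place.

Flow: 28 L/min ÷ 60 = 0.4667 L/s.
Vt = flow × Ti = 0.4667 L/s × 0.89 s × 1000 mL/L = 415.36 mL.
R = (PIP − Pplat)/V̇ = (31.5 − 25.0) / 0.4667 = 6.5/0.4667 = 13.928 cmH2O·s/L.
C = Vt/(Pplat − PEEP) = 415.36 / (25.0 − 10) = 415.36/15.0 = 27.691 mL/cmH2O.
τ = R × C = 13.928 × 0.02769 L/cmH2O = 0.3857 s.
Fraction remaining = e^(−Te/τ) = e^(−0.57/0.3857) = 0.2281; trapped volume = 415.36 × 0.2281 = 94.744 mL.
Additional alveolar pressure from trapping ≈ V_trapped / C = 94.744 / 27.691 = 3.421 cmH2O.

3.4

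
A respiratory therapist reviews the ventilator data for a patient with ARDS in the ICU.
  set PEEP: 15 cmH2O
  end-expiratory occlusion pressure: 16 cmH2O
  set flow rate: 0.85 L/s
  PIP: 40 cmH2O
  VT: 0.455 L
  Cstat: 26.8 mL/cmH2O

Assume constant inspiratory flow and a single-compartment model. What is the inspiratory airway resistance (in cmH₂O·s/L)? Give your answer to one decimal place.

8.3

Total PEEP = 16 cmH2O (set 15 + intrinsic 1); this is the baseline alveolar pressure.
Equation of motion (constant flow): PIP = Vt/C + R·V̇ + PEEP.
R·V̇ = PIP − Vt/C − PEEP = 40 − 455/26.8 − 16 = 40 − 16.978 − 16 = 7.022 cmH2O.
R = 7.022 / 0.85 = 8.261 cmH2O·s/L.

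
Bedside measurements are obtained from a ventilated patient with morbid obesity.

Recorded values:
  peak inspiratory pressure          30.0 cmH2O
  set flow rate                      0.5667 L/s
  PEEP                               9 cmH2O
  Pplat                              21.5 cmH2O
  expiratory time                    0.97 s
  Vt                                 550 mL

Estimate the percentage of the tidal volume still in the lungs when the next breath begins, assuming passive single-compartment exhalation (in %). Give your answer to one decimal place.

R = (PIP − Pplat)/V̇ = (30.0 − 21.5) / 0.5667 = 8.5/0.5667 = 14.999 cmH2O·s/L.
C = Vt/(Pplat − PEEP) = 550.0 / (21.5 − 9) = 550.0/12.5 = 44.0 mL/cmH2O.
τ = R × C = 14.999 × 0.044 L/cmH2O = 0.66 s.
Fraction remaining at end-expiration = e^(−Te/τ) = e^(−0.97/0.66) = 0.23 → 23.0%.

23.0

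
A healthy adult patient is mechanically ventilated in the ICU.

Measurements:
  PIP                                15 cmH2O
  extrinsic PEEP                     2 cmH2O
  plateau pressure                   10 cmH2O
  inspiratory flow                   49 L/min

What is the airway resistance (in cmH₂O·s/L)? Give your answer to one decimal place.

Flow: 49 L/min ÷ 60 = 0.8167 L/s.
Raw = (PIP − Pplat) / flow = (15 − 10) / 0.8167 = 5.0 / 0.8167 = 6.122 cmH2O·s/L.

6.1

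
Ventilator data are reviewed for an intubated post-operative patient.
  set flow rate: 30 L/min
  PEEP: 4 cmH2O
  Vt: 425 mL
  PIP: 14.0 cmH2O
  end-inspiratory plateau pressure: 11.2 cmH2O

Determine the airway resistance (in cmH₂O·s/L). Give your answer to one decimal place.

5.6

Flow: 30 L/min ÷ 60 = 0.5 L/s.
Raw = (PIP − Pplat) / flow = (14.0 − 11.2) / 0.5 = 2.8 / 0.5 = 5.6 cmH2O·s/L.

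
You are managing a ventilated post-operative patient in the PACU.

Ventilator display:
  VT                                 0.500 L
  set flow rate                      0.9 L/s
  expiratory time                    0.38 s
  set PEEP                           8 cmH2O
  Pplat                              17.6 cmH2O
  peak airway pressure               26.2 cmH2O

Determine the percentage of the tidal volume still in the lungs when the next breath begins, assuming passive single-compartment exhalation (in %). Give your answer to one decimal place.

R = (PIP − Pplat)/V̇ = (26.2 − 17.6) / 0.9 = 8.6/0.9 = 9.556 cmH2O·s/L.
C = Vt/(Pplat − PEEP) = 500.0 / (17.6 − 8) = 500.0/9.6 = 52.083 mL/cmH2O.
τ = R × C = 9.556 × 0.05208 L/cmH2O = 0.4977 s.
Fraction remaining at end-expiration = e^(−Te/τ) = e^(−0.38/0.4977) = 0.466 → 46.6%.

46.6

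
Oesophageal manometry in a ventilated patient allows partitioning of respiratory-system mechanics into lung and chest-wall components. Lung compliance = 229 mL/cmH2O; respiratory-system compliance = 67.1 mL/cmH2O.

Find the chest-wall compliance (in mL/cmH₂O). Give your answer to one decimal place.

1/Ccw = 1/Crs − 1/CL.
1/Ccw = 1/67.1 − 1/229 = 0.01054.
Ccw = 94.877 mL/cmH2O.

94.9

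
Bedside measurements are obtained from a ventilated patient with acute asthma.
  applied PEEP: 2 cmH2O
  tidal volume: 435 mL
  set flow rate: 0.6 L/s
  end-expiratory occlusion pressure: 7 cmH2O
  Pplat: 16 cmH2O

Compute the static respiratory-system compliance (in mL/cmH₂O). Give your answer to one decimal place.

End-expiratory occlusion gives total PEEP = 7 cmH2O (intrinsic PEEP = 7 − 2 = 5). Use total PEEP for the elastic gradient.
Cstat = Vt / (Pplat − PEEPtotal) = 435 / (16 − 7) = 435 / 9.0 = 48.333 mL/cmH2O.

48.3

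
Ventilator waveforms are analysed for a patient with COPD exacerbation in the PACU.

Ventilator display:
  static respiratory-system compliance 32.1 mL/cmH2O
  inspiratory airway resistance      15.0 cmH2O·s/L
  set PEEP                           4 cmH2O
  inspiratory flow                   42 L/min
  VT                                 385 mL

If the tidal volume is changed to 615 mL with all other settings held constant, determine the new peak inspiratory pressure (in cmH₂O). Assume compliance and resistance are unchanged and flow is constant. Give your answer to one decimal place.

33.7

Flow: 42 L/min ÷ 60 = 0.7 L/s.
PIP = Vt/C + R·V̇ + PEEP (constant-flow equation of motion).
Only the elastic term changes: ΔPIP = ΔVt / C = (615 − 385) / 32.1 = 7.165 cmH2O.
Original PIP = 385/32.1 + 15.0×0.7 + 4 = 26.494 cmH2O; new PIP = 26.494 + (7.165) = 33.659 cmH2O.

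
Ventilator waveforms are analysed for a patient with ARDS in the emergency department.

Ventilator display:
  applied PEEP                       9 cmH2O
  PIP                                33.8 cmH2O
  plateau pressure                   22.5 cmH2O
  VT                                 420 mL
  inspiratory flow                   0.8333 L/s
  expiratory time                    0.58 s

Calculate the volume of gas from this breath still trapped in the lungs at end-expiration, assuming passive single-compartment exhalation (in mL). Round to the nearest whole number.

106

R = (PIP − Pplat)/V̇ = (33.8 − 22.5) / 0.8333 = 11.3/0.8333 = 13.561 cmH2O·s/L.
C = Vt/(Pplat − PEEP) = 420.0 / (22.5 − 9) = 420.0/13.5 = 31.111 mL/cmH2O.
τ = R × C = 13.561 × 0.03111 L/cmH2O = 0.4219 s.
Fraction remaining = e^(−Te/τ) = e^(−0.58/0.4219) = 0.2529.
Trapped volume = 420.0 × 0.2529 = 106.22 mL.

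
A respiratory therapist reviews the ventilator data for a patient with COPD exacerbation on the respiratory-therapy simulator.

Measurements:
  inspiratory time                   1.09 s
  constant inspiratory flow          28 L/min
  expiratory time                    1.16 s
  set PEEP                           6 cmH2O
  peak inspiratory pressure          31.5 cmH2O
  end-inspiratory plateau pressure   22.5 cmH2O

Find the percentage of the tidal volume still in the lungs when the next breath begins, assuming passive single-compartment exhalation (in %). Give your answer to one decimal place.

Flow: 28 L/min ÷ 60 = 0.4667 L/s.
Vt = flow × Ti = 0.4667 L/s × 1.09 s × 1000 mL/L = 508.7 mL.
R = (PIP − Pplat)/V̇ = (31.5 − 22.5) / 0.4667 = 9.0/0.4667 = 19.284 cmH2O·s/L.
C = Vt/(Pplat − PEEP) = 508.7 / (22.5 − 6) = 508.7/16.5 = 30.83 mL/cmH2O.
τ = R × C = 19.284 × 0.03083 L/cmH2O = 0.5945 s.
Fraction remaining at end-expiration = e^(−Te/τ) = e^(−1.16/0.5945) = 0.1421 → 14.21%.

14.2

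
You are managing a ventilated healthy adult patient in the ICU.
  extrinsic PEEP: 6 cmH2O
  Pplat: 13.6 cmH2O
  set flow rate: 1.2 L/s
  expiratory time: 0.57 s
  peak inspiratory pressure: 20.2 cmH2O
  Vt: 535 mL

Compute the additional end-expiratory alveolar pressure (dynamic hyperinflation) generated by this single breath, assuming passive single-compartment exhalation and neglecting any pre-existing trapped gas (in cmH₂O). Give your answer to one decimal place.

R = (PIP − Pplat)/V̇ = (20.2 − 13.6) / 1.2 = 6.6/1.2 = 5.5 cmH2O·s/L.
C = Vt/(Pplat − PEEP) = 535.0 / (13.6 − 6) = 535.0/7.6 = 70.395 mL/cmH2O.
τ = R × C = 5.5 × 0.0704 L/cmH2O = 0.3872 s.
Fraction remaining = e^(−Te/τ) = e^(−0.57/0.3872) = 0.2294; trapped volume = 535.0 × 0.2294 = 122.73 mL.
Additional alveolar pressure from trapping ≈ V_trapped / C = 122.73 / 70.395 = 1.743 cmH2O.

1.7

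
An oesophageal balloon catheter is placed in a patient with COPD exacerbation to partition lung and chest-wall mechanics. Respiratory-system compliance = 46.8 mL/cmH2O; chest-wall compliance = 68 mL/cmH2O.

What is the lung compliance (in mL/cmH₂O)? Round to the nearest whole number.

1/CL = 1/Crs − 1/Ccw.
1/CL = 1/46.8 − 1/68 = 0.006662.
CL = 150.11 mL/cmH2O.

150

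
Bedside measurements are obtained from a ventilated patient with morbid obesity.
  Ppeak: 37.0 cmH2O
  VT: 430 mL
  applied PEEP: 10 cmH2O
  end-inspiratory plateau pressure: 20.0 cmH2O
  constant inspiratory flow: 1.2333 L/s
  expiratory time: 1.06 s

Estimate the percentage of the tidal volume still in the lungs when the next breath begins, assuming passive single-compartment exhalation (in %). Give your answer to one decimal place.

R = (PIP − Pplat)/V̇ = (37.0 − 20.0) / 1.2333 = 17.0/1.2333 = 13.784 cmH2O·s/L.
C = Vt/(Pplat − PEEP) = 430.0 / (20.0 − 10) = 430.0/10.0 = 43.0 mL/cmH2O.
τ = R × C = 13.784 × 0.043 L/cmH2O = 0.5927 s.
Fraction remaining at end-expiration = e^(−Te/τ) = e^(−1.06/0.5927) = 0.1672 → 16.72%.

16.7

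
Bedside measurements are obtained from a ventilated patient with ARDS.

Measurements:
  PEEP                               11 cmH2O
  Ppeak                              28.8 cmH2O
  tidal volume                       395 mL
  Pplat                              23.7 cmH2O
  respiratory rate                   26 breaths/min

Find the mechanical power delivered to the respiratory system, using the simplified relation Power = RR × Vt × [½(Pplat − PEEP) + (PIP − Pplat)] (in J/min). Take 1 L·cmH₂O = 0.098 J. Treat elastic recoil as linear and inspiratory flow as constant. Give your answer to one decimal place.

Per-breath work = Vt × [½(Pplat−PEEP) + (PIP−Pplat)] = 0.395 × [0.5×12.7 + 5.1] = 0.395 × 11.45 = 4.523 L·cmH2O.
Power = 26 × 4.523 = 117.6 L·cmH2O/min.
× 0.098 J/(L·cmH2O) → 11.525 J/min.

11.5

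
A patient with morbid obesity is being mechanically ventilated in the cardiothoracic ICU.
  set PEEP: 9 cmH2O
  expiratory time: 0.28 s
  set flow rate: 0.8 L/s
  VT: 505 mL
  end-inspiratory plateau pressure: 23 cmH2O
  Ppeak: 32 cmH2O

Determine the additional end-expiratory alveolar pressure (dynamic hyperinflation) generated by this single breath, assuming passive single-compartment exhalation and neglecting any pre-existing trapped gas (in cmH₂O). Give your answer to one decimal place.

R = (PIP − Pplat)/V̇ = (32 − 23) / 0.8 = 9.0/0.8 = 11.25 cmH2O·s/L.
C = Vt/(Pplat − PEEP) = 505.0 / (23 − 9) = 505.0/14.0 = 36.071 mL/cmH2O.
τ = R × C = 11.25 × 0.03607 L/cmH2O = 0.4058 s.
Fraction remaining = e^(−Te/τ) = e^(−0.28/0.4058) = 0.5016; trapped volume = 505.0 × 0.5016 = 253.31 mL.
Additional alveolar pressure from trapping ≈ V_trapped / C = 253.31 / 36.071 = 7.023 cmH2O.

7.0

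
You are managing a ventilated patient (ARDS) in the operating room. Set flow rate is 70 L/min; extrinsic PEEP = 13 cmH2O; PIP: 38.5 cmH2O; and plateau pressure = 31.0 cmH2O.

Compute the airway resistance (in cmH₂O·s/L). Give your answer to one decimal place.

6.4

Flow: 70 L/min ÷ 60 = 1.1667 L/s.
Raw = (PIP − Pplat) / flow = (38.5 − 31.0) / 1.1667 = 7.5 / 1.1667 = 6.428 cmH2O·s/L.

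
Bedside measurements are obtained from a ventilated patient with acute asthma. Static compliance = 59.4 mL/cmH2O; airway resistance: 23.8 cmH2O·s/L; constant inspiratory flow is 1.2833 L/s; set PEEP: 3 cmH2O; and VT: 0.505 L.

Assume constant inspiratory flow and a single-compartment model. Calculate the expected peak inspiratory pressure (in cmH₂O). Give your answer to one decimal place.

Equation of motion (constant flow): PIP = Vt/C + R·V̇ + PEEP.
PIP = 505/59.4 + 23.8×1.2833 + 3 = 8.502 + 30.543 + 3 = 42.045 cmH2O.

42.0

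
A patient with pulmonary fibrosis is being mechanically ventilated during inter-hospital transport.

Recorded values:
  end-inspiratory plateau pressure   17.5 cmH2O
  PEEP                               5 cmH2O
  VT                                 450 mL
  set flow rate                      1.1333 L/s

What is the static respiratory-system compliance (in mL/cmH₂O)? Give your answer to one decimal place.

36.0

Cstat = Vt / (Pplat − PEEP) = 450 / (17.5 − 5) = 450 / 12.5 = 36.0 mL/cmH2O.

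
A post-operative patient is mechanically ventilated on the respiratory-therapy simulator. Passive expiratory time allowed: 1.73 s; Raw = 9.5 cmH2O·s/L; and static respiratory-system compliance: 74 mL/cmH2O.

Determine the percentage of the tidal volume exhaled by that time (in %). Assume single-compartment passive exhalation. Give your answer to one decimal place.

τ = R × C = 9.5 × 74 mL/cmH2O = 9.5 × 0.074 L/cmH2O = 0.703 s.
Passive exhalation: V(t)/V₀ = e^(−t/τ) = e^(−1.73/0.703) = 0.08536.
Fraction exhaled = 1 − 0.08536 = 0.9146 → 91.46%.

91.5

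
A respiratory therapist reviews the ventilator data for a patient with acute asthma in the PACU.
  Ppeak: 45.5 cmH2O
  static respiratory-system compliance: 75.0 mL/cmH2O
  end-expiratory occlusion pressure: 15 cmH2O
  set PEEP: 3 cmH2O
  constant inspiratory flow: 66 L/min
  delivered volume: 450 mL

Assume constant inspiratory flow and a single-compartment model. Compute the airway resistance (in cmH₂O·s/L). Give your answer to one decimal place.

22.3

Flow: 66 L/min ÷ 60 = 1.1 L/s.
Total PEEP = 15 cmH2O (set 3 + intrinsic 12); this is the baseline alveolar pressure.
Equation of motion (constant flow): PIP = Vt/C + R·V̇ + PEEP.
R·V̇ = PIP − Vt/C − PEEP = 45.5 − 450/75.0 − 15 = 45.5 − 6.0 − 15 = 24.5 cmH2O.
R = 24.5 / 1.1 = 22.273 cmH2O·s/L.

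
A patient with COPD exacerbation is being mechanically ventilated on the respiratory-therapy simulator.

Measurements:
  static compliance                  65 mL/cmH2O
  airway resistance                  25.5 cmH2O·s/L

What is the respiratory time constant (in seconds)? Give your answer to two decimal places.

τ = R × C = 25.5 × 65 mL/cmH2O = 25.5 × 0.065 L/cmH2O = 1.658 s.

1.66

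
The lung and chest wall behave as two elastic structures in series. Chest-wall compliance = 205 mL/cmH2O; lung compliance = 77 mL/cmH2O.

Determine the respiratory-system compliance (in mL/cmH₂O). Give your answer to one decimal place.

Lung and chest wall are elastances in series: 1/Crs = 1/CL + 1/Ccw.
1/Crs = 1/77 + 1/205 = 0.01787.
Crs = 55.96 mL/cmH2O.

56.0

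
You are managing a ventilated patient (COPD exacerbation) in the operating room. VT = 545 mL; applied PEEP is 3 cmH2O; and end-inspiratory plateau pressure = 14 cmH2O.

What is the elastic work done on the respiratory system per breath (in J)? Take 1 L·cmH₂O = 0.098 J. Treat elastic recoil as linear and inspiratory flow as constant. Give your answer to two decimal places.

0.29

Elastic work ≈ ½ × (Pplat − PEEP) × Vt = 0.5 × (14 − 3) × 0.545 L = 0.5 × 11.0 × 0.545 = 2.998 L·cmH2O.
× 0.098 J/(L·cmH2O) → 0.2938 J.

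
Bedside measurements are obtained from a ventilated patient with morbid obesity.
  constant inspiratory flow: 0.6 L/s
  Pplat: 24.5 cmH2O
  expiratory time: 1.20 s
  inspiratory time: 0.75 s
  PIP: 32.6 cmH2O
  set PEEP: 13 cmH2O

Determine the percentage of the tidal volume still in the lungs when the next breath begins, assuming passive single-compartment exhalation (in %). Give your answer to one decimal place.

Vt = flow × Ti = 0.6 L/s × 0.75 s × 1000 mL/L = 450.0 mL.
R = (PIP − Pplat)/V̇ = (32.6 − 24.5) / 0.6 = 8.1/0.6 = 13.5 cmH2O·s/L.
C = Vt/(Pplat − PEEP) = 450.0 / (24.5 − 13) = 450.0/11.5 = 39.13 mL/cmH2O.
τ = R × C = 13.5 × 0.03913 L/cmH2O = 0.5283 s.
Fraction remaining at end-expiration = e^(−Te/τ) = e^(−1.20/0.5283) = 0.1032 → 10.32%.

10.3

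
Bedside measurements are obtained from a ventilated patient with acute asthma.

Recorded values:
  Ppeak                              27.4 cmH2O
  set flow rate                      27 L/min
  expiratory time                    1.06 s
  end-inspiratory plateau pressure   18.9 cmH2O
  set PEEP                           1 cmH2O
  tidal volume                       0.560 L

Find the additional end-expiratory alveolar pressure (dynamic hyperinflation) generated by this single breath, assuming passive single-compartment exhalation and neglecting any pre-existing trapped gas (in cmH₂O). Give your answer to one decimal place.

Flow: 27 L/min ÷ 60 = 0.45 L/s.
R = (PIP − Pplat)/V̇ = (27.4 − 18.9) / 0.45 = 8.5/0.45 = 18.889 cmH2O·s/L.
C = Vt/(Pplat − PEEP) = 560.0 / (18.9 − 1) = 560.0/17.9 = 31.285 mL/cmH2O.
τ = R × C = 18.889 × 0.03129 L/cmH2O = 0.591 s.
Fraction remaining = e^(−Te/τ) = e^(−1.06/0.591) = 0.1664; trapped volume = 560.0 × 0.1664 = 93.184 mL.
Additional alveolar pressure from trapping ≈ V_trapped / C = 93.184 / 31.285 = 2.979 cmH2O.

3.0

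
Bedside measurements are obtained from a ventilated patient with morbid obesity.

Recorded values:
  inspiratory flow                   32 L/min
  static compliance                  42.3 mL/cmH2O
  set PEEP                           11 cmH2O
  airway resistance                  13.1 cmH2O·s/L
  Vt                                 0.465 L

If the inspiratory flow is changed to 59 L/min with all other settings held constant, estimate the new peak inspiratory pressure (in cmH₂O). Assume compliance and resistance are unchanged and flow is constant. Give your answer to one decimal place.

Flow: 32 L/min ÷ 60 = 0.5333 L/s.
New flow: 59 L/min ÷ 60 = 0.9833 L/s.
PIP = Vt/C + R·V̇ + PEEP (constant-flow equation of motion).
Only the resistive term changes: ΔPIP = R × ΔV̇ = 13.1 × (0.9833 − 0.5333) = 13.1 × 0.45 = 5.895 cmH2O.
Original PIP = 465/42.3 + 13.1×0.5333 + 11 = 28.979 cmH2O; new PIP = 28.979 + (5.895) = 34.874 cmH2O.

34.9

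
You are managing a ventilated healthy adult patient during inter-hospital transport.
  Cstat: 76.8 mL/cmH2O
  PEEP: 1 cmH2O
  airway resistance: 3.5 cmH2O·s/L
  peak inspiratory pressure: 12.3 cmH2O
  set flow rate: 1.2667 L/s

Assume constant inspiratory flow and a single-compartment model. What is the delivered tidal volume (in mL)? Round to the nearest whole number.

Equation of motion (constant flow): PIP = Vt/C + R·V̇ + PEEP.
Vt/C = PIP − R·V̇ − PEEP = 12.3 − 4.433 − 1 = 6.867 cmH2O.
Vt = C × 6.867 = 76.8 × 6.867 = 527.39 mL.

527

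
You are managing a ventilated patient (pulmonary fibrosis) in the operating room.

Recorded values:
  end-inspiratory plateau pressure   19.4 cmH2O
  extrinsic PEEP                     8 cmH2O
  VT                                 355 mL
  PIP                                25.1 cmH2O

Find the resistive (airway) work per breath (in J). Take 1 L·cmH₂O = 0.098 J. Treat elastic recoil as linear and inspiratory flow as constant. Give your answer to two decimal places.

0.20

With constant inspiratory flow the resistive pressure is constant at PIP − Pplat = 25.1 − 19.4 = 5.7 cmH2O, so resistive work = 5.7 × 0.355 = 2.024 L·cmH2O.
× 0.098 J/(L·cmH2O) → 0.1984 J.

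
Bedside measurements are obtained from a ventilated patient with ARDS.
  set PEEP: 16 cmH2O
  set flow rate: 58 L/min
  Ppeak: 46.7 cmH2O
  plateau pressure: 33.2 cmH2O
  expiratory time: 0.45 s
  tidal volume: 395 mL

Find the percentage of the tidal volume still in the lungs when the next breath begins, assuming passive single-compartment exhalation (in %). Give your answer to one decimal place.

24.6

Flow: 58 L/min ÷ 60 = 0.9667 L/s.
R = (PIP − Pplat)/V̇ = (46.7 − 33.2) / 0.9667 = 13.5/0.9667 = 13.965 cmH2O·s/L.
C = Vt/(Pplat − PEEP) = 395.0 / (33.2 − 16) = 395.0/17.2 = 22.965 mL/cmH2O.
τ = R × C = 13.965 × 0.02297 L/cmH2O = 0.3208 s.
Fraction remaining at end-expiration = e^(−Te/τ) = e^(−0.45/0.3208) = 0.2459 → 24.59%.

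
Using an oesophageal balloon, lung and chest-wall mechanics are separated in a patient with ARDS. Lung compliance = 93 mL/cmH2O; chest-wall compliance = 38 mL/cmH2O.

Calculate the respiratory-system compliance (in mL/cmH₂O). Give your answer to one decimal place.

27.0

Lung and chest wall are elastances in series: 1/Crs = 1/CL + 1/Ccw.
1/Crs = 1/93 + 1/38 = 0.03707.
Crs = 26.976 mL/cmH2O.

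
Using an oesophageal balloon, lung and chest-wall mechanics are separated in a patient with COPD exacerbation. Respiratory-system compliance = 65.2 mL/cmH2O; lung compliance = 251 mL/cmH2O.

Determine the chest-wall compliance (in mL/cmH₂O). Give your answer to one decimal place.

88.1

1/Ccw = 1/Crs − 1/CL.
1/Ccw = 1/65.2 − 1/251 = 0.01135.
Ccw = 88.106 mL/cmH2O.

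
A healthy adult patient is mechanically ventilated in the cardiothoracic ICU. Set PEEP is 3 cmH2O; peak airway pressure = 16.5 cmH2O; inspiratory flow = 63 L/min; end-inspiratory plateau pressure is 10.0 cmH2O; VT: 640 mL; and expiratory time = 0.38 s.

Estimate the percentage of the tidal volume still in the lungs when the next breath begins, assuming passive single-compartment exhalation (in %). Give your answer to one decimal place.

Flow: 63 L/min ÷ 60 = 1.05 L/s.
R = (PIP − Pplat)/V̇ = (16.5 − 10.0) / 1.05 = 6.5/1.05 = 6.19 cmH2O·s/L.
C = Vt/(Pplat − PEEP) = 640.0 / (10.0 − 3) = 640.0/7.0 = 91.429 mL/cmH2O.
τ = R × C = 6.19 × 0.09143 L/cmH2O = 0.566 s.
Fraction remaining at end-expiration = e^(−Te/τ) = e^(−0.38/0.566) = 0.511 → 51.1%.

51.1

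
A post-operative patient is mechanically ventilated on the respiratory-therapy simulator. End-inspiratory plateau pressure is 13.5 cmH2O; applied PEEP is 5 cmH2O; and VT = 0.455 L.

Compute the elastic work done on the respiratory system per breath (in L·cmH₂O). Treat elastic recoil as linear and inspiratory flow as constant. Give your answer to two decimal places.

Elastic work ≈ ½ × (Pplat − PEEP) × Vt = 0.5 × (13.5 − 5) × 0.455 L = 0.5 × 8.5 × 0.455 = 1.934 L·cmH2O.

1.93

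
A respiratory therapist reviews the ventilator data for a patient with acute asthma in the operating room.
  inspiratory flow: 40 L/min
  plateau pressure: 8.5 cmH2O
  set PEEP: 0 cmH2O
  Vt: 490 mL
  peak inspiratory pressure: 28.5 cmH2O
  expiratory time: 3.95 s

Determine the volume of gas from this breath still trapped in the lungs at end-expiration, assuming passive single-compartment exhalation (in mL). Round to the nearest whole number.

Flow: 40 L/min ÷ 60 = 0.6667 L/s.
R = (PIP − Pplat)/V̇ = (28.5 − 8.5) / 0.6667 = 20.0/0.6667 = 29.999 cmH2O·s/L.
C = Vt/(Pplat − PEEP) = 490.0 / (8.5 − 0) = 490.0/8.5 = 57.647 mL/cmH2O.
τ = R × C = 29.999 × 0.05765 L/cmH2O = 1.729 s.
Fraction remaining = e^(−Te/τ) = e^(−3.95/1.729) = 0.1018.
Trapped volume = 490.0 × 0.1018 = 49.882 mL.

50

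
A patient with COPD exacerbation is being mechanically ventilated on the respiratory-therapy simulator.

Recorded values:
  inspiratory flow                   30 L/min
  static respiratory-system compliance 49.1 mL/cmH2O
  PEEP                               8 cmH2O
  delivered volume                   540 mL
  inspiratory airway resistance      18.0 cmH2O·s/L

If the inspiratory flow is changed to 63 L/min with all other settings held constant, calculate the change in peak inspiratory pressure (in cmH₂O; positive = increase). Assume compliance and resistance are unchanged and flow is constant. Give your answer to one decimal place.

9.9

Flow: 30 L/min ÷ 60 = 0.5 L/s.
New flow: 63 L/min ÷ 60 = 1.05 L/s.
PIP = Vt/C + R·V̇ + PEEP (constant-flow equation of motion).
Only the resistive term changes: ΔPIP = R × ΔV̇ = 18.0 × (1.05 − 0.5) = 18.0 × 0.55 = 9.9 cmH2O.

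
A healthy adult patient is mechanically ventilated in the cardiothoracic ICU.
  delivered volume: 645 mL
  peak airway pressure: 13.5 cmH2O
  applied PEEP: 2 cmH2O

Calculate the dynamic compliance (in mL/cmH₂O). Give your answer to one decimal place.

Dynamic compliance = Vt / (PIP − PEEP) = 645 / (13.5 − 2) = 645 / 11.5 = 56.087 mL/cmH2O.

56.1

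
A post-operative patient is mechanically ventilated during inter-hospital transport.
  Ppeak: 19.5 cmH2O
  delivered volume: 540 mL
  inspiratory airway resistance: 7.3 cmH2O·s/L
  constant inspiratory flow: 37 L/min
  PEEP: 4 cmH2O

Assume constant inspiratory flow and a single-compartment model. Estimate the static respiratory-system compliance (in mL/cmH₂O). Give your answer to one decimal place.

Flow: 37 L/min ÷ 60 = 0.6167 L/s.
Equation of motion (constant flow): PIP = Vt/C + R·V̇ + PEEP.
Vt/C = PIP − R·V̇ − PEEP = 19.5 − 7.3×0.6167 − 4 = 19.5 − 4.502 − 4 = 10.998 cmH2O.
C = Vt / 10.998 = 540 / 10.998 = 49.1 mL/cmH2O.

49.1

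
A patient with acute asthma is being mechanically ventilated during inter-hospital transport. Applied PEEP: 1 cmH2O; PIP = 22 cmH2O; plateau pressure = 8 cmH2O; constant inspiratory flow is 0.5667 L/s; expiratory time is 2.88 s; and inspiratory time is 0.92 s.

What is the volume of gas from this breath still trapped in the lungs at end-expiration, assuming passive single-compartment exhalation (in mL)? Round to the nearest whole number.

109

Vt = flow × Ti = 0.5667 L/s × 0.92 s × 1000 mL/L = 521.36 mL.
R = (PIP − Pplat)/V̇ = (22 − 8) / 0.5667 = 14.0/0.5667 = 24.704 cmH2O·s/L.
C = Vt/(Pplat − PEEP) = 521.36 / (8 − 1) = 521.36/7.0 = 74.48 mL/cmH2O.
τ = R × C = 24.704 × 0.07448 L/cmH2O = 1.84 s.
Fraction remaining = e^(−Te/τ) = e^(−2.88/1.84) = 0.209.
Trapped volume = 521.36 × 0.209 = 108.96 mL.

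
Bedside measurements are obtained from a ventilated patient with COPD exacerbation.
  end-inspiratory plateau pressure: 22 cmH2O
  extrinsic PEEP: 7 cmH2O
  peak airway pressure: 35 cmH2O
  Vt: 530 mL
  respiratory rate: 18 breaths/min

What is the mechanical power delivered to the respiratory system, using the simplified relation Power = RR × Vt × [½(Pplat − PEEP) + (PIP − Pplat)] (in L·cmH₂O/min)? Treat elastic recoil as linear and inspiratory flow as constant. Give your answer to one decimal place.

195.6

Per-breath work = Vt × [½(Pplat−PEEP) + (PIP−Pplat)] = 0.530 × [0.5×15.0 + 13.0] = 0.530 × 20.5 = 10.865 L·cmH2O.
Power = 18 × 10.865 = 195.57 L·cmH2O/min.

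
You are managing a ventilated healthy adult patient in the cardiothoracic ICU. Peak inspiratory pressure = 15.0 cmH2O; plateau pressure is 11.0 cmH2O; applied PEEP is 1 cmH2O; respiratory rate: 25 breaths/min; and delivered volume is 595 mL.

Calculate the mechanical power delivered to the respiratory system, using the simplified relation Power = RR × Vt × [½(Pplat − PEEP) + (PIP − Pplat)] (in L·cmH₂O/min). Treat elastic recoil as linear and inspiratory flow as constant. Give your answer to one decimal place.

Per-breath work = Vt × [½(Pplat−PEEP) + (PIP−Pplat)] = 0.595 × [0.5×10.0 + 4.0] = 0.595 × 9.0 = 5.355 L·cmH2O.
Power = 25 × 5.355 = 133.88 L·cmH2O/min.

133.9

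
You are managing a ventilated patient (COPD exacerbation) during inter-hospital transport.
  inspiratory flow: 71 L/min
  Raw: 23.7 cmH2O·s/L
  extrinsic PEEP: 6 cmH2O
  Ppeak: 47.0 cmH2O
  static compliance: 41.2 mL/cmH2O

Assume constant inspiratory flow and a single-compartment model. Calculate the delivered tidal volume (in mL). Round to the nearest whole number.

534

Flow: 71 L/min ÷ 60 = 1.1833 L/s.
Equation of motion (constant flow): PIP = Vt/C + R·V̇ + PEEP.
Vt/C = PIP − R·V̇ − PEEP = 47.0 − 28.044 − 6 = 12.956 cmH2O.
Vt = C × 12.956 = 41.2 × 12.956 = 533.79 mL.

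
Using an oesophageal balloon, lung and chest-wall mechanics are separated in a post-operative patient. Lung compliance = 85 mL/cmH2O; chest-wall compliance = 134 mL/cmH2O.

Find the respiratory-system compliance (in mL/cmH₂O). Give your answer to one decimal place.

52.0

Lung and chest wall are elastances in series: 1/Crs = 1/CL + 1/Ccw.
1/Crs = 1/85 + 1/134 = 0.01923.
Crs = 52.002 mL/cmH2O.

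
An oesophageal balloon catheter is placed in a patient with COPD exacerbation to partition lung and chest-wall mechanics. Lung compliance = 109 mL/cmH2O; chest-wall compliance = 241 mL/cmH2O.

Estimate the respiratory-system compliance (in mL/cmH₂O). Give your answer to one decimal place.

Lung and chest wall are elastances in series: 1/Crs = 1/CL + 1/Ccw.
1/Crs = 1/109 + 1/241 = 0.01332.
Crs = 75.075 mL/cmH2O.

75.1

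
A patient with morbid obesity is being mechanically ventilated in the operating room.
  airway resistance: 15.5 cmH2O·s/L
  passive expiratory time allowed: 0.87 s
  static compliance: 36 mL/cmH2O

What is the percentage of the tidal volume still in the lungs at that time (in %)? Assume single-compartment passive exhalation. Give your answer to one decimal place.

21.0

τ = R × C = 15.5 × 36 mL/cmH2O = 15.5 × 0.036 L/cmH2O = 0.558 s.
Passive exhalation: V(t)/V₀ = e^(−t/τ) = e^(−0.87/0.558) = 0.2103.
Fraction remaining = 0.2103 → 21.03%.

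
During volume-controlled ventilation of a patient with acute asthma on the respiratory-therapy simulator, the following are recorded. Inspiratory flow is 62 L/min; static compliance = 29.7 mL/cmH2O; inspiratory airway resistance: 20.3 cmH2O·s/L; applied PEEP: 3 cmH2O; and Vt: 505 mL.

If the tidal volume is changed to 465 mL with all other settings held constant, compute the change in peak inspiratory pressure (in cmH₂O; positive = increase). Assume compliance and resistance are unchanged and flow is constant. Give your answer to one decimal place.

-1.3

PIP = Vt/C + R·V̇ + PEEP (constant-flow equation of motion).
Only the elastic term changes: ΔPIP = ΔVt / C = (465 − 505) / 29.7 = -1.347 cmH2O.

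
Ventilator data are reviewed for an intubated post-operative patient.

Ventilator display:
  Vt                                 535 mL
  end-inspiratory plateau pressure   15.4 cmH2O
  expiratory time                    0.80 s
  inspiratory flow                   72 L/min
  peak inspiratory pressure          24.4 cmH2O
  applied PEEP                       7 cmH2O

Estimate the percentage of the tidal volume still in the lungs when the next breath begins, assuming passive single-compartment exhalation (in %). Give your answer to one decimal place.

Flow: 72 L/min ÷ 60 = 1.2 L/s.
R = (PIP − Pplat)/V̇ = (24.4 − 15.4) / 1.2 = 9.0/1.2 = 7.5 cmH2O·s/L.
C = Vt/(Pplat − PEEP) = 535.0 / (15.4 − 7) = 535.0/8.4 = 63.69 mL/cmH2O.
τ = R × C = 7.5 × 0.06369 L/cmH2O = 0.4777 s.
Fraction remaining at end-expiration = e^(−Te/τ) = e^(−0.80/0.4777) = 0.1874 → 18.74%.

18.7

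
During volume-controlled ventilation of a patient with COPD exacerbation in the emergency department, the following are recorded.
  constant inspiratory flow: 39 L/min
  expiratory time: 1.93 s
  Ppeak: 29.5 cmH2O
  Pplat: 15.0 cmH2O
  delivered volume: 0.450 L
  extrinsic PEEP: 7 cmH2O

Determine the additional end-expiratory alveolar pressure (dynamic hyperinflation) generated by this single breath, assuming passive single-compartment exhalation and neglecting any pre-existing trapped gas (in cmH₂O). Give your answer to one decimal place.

Flow: 39 L/min ÷ 60 = 0.65 L/s.
R = (PIP − Pplat)/V̇ = (29.5 − 15.0) / 0.65 = 14.5/0.65 = 22.308 cmH2O·s/L.
C = Vt/(Pplat − PEEP) = 450.0 / (15.0 − 7) = 450.0/8.0 = 56.25 mL/cmH2O.
τ = R × C = 22.308 × 0.05625 L/cmH2O = 1.255 s.
Fraction remaining = e^(−Te/τ) = e^(−1.93/1.255) = 0.2148; trapped volume = 450.0 × 0.2148 = 96.66 mL.
Additional alveolar pressure from trapping ≈ V_trapped / C = 96.66 / 56.25 = 1.718 cmH2O.

1.7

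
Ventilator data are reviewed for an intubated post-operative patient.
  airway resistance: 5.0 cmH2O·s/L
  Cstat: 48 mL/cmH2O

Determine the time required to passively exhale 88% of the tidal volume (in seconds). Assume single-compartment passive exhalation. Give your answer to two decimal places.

0.51

τ = R × C = 5.0 × 48 mL/cmH2O = 5.0 × 0.048 L/cmH2O = 0.24 s.
Exhaled fraction f = 1 − e^(−t/τ) → t = −τ·ln(1 − f) = −0.24·ln(0.12) = 0.5089 s.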